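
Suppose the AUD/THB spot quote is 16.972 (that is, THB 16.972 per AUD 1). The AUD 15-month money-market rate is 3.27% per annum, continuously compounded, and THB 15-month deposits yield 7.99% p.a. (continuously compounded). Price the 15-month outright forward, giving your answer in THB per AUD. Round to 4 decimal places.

T = 15/12 years.
Growth of 1 THB over T: e^(0.0799×15/12) = 1.10503278.
AUD accumulates by e^(0.0327×15/12) = 1.04172188.
Forward (THB per AUD) = 16.972 × 1.10503278 / 1.04172188 = 18.003477.

18.0035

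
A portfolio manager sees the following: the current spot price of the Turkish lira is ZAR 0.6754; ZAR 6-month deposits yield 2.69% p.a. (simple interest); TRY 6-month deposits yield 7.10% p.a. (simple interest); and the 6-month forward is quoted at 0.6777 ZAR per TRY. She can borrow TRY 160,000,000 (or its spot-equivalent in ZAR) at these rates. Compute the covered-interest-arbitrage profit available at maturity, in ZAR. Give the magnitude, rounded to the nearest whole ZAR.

ZAR 2,763,875

T = 6/12 years.
Keep in TRY, deliver into the forward: 160,000,000·1.035500·0.6777 = ZAR 112,281,336.00.
Swap to ZAR now, deposit: 160,000,000·0.6754·1.013450 = ZAR 109,517,460.80.
The quoted forward overvalues TRY, so borrow ZAR, buy TRY at spot, deposit the TRY at 7.10%, and sell the proceeds forward at 0.6777.
Arbitrage profit = |112,281,336.00 − 109,517,460.80| = ZAR 2,763,875.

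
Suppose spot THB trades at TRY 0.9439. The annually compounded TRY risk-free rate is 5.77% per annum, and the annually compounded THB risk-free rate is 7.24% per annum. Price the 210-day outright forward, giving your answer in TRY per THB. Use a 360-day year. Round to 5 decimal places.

0.93633

T = 210/360 years.
TRY growth factor: (1 + 0.0577)^(210/360) = 1.0332644.
THB accumulates by (1 + 0.0724)^(210/360) = 1.0416172.
So F = 0.9439 × 1.0332644 / 1.0416172 = 0.9363308 (TRY/THB).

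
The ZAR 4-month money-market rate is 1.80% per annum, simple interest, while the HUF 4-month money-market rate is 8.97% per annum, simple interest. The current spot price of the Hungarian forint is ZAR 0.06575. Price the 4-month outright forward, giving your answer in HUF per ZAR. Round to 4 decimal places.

15.5705

T = 4/12 years.
Growth of 1 ZAR over T: 1 + 0.0180×4/12 = 1.006000.
Growth of 1 HUF over T: 1 + 0.0897×4/12 = 1.029900.
CIP: F = S · (grow ZAR)/(grow HUF) = 0.06575 × 1.006000/1.029900 = 0.064224197 ZAR per HUF.
Invert for HUF per ZAR: 1 / 0.064224197 = 15.5705.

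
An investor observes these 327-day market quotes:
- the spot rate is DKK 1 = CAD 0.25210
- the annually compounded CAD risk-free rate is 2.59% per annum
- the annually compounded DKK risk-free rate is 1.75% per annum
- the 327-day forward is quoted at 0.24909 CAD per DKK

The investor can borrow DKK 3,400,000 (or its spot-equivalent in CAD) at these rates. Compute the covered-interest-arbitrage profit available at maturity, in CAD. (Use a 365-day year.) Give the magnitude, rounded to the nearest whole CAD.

T = 327/365 years.
Keep in DKK, deliver into the forward: 3,400,000·1.01566389·0.24909 = CAD 860,171.84.
Swap to CAD now, deposit: 3,400,000·0.25210·1.02317257 = CAD 877,002.14.
The quoted forward undervalues DKK, so borrow DKK, convert to CAD at spot, deposit the CAD at 2.59%, and buy DKK forward at 0.24909 to cover the loan.
Profit = 877,002.14 − 860,171.84 = CAD 16,830.

CAD 16,830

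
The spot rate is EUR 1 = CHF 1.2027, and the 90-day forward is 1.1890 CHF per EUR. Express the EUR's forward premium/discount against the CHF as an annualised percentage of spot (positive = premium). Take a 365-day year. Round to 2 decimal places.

T = 90/365 years.
(F − S)/S = (1.1890 − 1.2027)/1.2027 = -0.0113910.
Annualise by dividing by T: -0.0113910 / (90/365) = -0.046197 → -4.62%.

-4.62%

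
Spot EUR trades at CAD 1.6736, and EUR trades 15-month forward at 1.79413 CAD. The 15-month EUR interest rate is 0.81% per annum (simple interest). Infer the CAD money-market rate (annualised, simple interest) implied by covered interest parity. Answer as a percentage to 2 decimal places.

T = 15/12 years.
CIP gives F = S · g_CAD/g_EUR, so g_CAD/g_EUR = 1.79413/1.6736 = 1.0720184.
The EUR side grows by 1 + 0.0081×15/12 = 1.010125.
Hence g_CAD = 1.0828726.
r = (1.0828726 − 1)/(15/12) = 0.066298 → 6.63%.

6.63%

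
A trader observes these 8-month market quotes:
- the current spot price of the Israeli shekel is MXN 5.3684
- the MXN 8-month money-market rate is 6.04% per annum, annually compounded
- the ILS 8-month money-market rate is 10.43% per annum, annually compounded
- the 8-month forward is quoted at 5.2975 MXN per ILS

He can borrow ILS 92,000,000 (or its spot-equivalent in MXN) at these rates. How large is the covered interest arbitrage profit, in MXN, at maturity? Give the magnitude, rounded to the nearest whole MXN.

MXN 7,109,911

T = 8/12 years.
Keep in ILS, deliver into the forward: 92,000,000·1.06837745464·5.2975 = MXN 520,695,120.07.
Swap to MXN now, deposit: 92,000,000·5.3684·1.03987182839 = MXN 513,585,208.96.
The quoted forward overvalues ILS, so borrow MXN, buy ILS at spot, deposit the ILS at 10.43%, and sell the proceeds forward at 5.2975.
The gap between the two covered legs is MXN 7,109,911.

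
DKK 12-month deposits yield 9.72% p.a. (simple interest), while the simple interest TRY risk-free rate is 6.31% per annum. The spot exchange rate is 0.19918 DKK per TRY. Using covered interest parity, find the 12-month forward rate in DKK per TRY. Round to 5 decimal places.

0.20557

T = 1 year.
DKK accumulates by 1 + 0.0972×1 = 1.097200.
Growth of 1 TRY over T: 1 + 0.0631×1 = 1.063100.
Forward (DKK per TRY) = 0.19918 × 1.097200 / 1.063100 = 0.2055689.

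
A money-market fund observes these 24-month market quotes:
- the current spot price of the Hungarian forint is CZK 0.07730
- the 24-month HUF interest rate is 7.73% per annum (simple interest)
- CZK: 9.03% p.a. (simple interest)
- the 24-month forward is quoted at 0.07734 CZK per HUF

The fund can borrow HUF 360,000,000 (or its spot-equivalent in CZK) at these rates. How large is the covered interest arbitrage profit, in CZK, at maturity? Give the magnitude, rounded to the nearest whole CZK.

CZK 706,902

T = 2 years.
Keep in HUF, deliver into the forward: 360,000,000·1.154600·0.07734 = CZK 32,146,835.04.
Swap to CZK now, deposit: 360,000,000·0.07730·1.180600 = CZK 32,853,736.80.
The quoted forward undervalues HUF, so borrow HUF, convert to CZK at spot, deposit the CZK at 9.03%, and buy HUF forward at 0.07734 to cover the loan.
Arbitrage profit = |32,146,835.04 − 32,853,736.80| = CZK 706,902.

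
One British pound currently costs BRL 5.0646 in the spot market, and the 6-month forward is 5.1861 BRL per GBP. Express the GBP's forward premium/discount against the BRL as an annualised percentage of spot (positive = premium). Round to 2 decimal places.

T = 6/12 years.
(F − S)/S = (5.1861 − 5.0646)/5.0646 = 0.0239900.
Annualise by dividing by T: 0.0239900 / (6/12) = 0.047980 → 4.80%.

+4.80%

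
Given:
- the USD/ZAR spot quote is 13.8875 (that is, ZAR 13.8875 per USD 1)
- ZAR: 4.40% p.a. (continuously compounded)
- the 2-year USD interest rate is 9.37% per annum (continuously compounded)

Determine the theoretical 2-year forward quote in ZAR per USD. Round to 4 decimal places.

T = 2 years.
ZAR growth factor: e^(0.0440×2) = 1.09198812.
USD accumulates by e^(0.0937×2) = 1.20610963.
CIP: F = S · (grow ZAR)/(grow USD) = 13.8875 × 1.09198812/1.20610963 = 12.573471 ZAR per USD.

12.5735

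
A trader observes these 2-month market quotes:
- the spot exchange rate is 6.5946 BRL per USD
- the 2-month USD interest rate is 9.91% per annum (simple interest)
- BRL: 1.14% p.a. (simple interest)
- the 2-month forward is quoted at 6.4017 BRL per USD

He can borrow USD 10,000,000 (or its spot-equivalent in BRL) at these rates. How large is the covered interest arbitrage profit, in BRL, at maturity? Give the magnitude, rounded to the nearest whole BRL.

BRL 996,950

T = 2/12 years.
Route A — deposit USD, sell forward: 10,000,000 × 1.0165166667 × 6.4017 = BRL 65,074,347.45.
Route B — convert at spot, deposit BRL: 10,000,000 × 6.5946 × 1.001900 = BRL 66,071,297.40.
The quoted forward undervalues USD, so borrow USD, convert to BRL at spot, deposit the BRL at 1.14%, and buy USD forward at 6.4017 to cover the loan.
The gap between the two covered legs is BRL 996,950.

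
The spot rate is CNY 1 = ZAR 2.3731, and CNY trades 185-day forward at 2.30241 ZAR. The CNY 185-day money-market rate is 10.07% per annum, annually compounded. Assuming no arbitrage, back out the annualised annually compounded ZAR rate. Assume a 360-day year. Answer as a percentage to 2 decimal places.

T = 185/360 years.
F/S = 2.30241/2.3731 = 0.9702120 = (growth of ZAR) / (growth of CNY).
CNY growth factor: (1 + 0.1007)^(185/360) = 1.0505415.
Hence g_ZAR = 1.019248.
Annualise: 1.019248^(360/185) − 1 = 0.037796 = 3.78%.

3.78%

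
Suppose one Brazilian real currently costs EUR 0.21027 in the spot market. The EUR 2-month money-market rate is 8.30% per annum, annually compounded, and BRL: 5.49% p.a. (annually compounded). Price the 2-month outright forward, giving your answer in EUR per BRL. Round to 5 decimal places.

0.21119

T = 2/12 years.
Growth of 1 EUR over T: (1 + 0.0830)^(2/12) = 1.0133779.
BRL accumulates by (1 + 0.0549)^(2/12) = 1.0089475.
So F = 0.21027 × 1.0133779 / 1.0089475 = 0.2111933 (EUR/BRL).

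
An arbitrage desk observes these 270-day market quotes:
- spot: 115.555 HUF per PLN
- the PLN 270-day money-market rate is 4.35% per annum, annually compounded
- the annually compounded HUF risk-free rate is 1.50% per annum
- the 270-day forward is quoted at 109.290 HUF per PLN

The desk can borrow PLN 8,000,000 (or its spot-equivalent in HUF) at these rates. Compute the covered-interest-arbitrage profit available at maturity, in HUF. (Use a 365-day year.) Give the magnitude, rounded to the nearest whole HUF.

T = 270/365 years.
Keep in PLN, deliver into the forward: 8,000,000·1.03199917258·109.290 = HUF 902,297,516.57.
Swap to HUF now, deposit: 8,000,000·115.555·1.01107436597 = HUF 934,677,586.88.
The quoted forward undervalues PLN, so borrow PLN, convert to HUF at spot, deposit the HUF at 1.50%, and buy PLN forward at 109.290 to cover the loan.
Arbitrage profit = |902,297,516.57 − 934,677,586.88| = HUF 32,380,070.

HUF 32,380,070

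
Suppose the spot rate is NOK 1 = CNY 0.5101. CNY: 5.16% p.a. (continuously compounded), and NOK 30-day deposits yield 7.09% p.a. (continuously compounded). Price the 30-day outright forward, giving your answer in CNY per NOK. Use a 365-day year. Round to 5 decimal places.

T = 30/365 years.
CNY accumulates by e^(0.0516×30/365) = 1.0042501.
Growth of 1 NOK over T: e^(0.0709×30/365) = 1.0058444.
Forward (CNY per NOK) = 0.5101 × 1.0042501 / 1.0058444 = 0.5092915.

0.50929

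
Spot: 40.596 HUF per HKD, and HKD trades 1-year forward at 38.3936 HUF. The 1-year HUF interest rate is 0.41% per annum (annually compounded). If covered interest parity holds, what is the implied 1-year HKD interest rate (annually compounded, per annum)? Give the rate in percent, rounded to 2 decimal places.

6.17%

T = 1 year.
CIP gives F = S · g_HUF/g_HKD, so g_HUF/g_HKD = 38.3936/40.596 = 0.9457483.
HUF growth factor: (1 + 0.0041)^1 = 1.004100.
Hence g_HKD = 1.061699.
r = 1.061699^(1/1) − 1 = 0.061699 → 6.17%.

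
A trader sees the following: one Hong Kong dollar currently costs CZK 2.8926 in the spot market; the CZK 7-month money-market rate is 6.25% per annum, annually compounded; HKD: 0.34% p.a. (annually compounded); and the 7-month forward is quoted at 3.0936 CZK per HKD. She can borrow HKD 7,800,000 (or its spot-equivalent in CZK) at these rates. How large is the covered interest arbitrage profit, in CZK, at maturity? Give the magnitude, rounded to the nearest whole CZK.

CZK 803,447

T = 7/12 years.
Keep in HKD, deliver into the forward: 7,800,000·1.0019819307·3.0936 = CZK 24,177,904.15.
Swap to CZK now, deposit: 7,800,000·2.8926·1.0359971188 = CZK 23,374,457.07.
The quoted forward overvalues HKD, so borrow CZK, buy HKD at spot, deposit the HKD at 0.34%, and sell the proceeds forward at 3.0936.
Profit = 24,177,904.15 − 23,374,457.07 = CZK 803,447.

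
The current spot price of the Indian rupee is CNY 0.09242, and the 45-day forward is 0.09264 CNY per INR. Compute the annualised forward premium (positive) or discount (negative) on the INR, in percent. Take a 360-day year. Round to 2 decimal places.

+1.90%

T = 45/360 years.
(F − S)/S = (0.09264 − 0.09242)/0.09242 = 0.0023804.
×(1/T) gives 1.90% p.a.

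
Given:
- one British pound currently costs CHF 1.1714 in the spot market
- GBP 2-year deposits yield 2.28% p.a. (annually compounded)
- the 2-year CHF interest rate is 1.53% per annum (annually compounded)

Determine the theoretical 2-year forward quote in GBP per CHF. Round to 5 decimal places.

T = 2 years.
CHF growth factor: (1 + 0.0153)^2 = 1.0308341.
GBP accumulates by (1 + 0.0228)^2 = 1.0461198.
So F = 1.1714 × 1.0308341 / 1.0461198 = 1.154284 (CHF/GBP).
Invert for GBP per CHF: 1 / 1.154284 = 0.86634.

0.86634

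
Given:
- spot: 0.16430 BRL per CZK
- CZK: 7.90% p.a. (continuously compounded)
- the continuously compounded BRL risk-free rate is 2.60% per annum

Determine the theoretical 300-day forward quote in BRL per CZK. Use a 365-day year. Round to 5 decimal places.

T = 300/365 years.
BRL growth factor: e^(0.0260×300/365) = 1.0215998.
CZK accumulates by e^(0.0790×300/365) = 1.0670859.
CIP: F = S · (grow BRL)/(grow CZK) = 0.1643 × 1.0215998/1.0670859 = 0.1572965 BRL per CZK.

0.15730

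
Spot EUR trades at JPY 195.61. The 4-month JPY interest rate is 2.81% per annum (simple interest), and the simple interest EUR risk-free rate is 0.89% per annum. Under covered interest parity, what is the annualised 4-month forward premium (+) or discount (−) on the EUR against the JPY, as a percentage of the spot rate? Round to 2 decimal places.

+1.91%

T = 4/12 years.
CIP forward (JPY per EUR) = 195.61 × 1.0093667/1.0029667 = 196.85820.
(F − S)/S ÷ T = (196.85820 − 195.61)/195.61/(4/12) = 0.019143 → 1.91%.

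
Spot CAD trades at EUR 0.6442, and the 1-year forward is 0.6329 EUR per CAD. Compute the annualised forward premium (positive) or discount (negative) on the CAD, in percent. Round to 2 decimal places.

-1.75%

T = 1 year.
(F − S)/S = (0.6329 − 0.6442)/0.6442 = -0.0175411.
Annualise by dividing by T: -0.0175411 / 1 = -0.017541 → -1.75%.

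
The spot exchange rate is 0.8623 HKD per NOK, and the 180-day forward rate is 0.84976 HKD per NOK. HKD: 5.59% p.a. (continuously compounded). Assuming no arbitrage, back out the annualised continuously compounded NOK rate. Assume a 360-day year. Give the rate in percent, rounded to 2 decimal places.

8.52%

T = 180/360 years.
By CIP, F/S equals the HKD-to-NOK growth ratio: 0.84976/0.8623 = 0.9854575.
HKD growth factor: e^(0.0559×180/360) = 1.0283443.
So the NOK growth factor = 1.0435197.
Take logs: ln 1.0435197 / (180/360) = 0.085199, so 8.52%.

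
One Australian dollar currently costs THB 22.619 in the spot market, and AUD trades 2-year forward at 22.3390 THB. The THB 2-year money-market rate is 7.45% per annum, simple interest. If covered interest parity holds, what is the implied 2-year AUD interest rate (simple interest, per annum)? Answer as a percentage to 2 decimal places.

T = 2 years.
CIP gives F = S · g_THB/g_AUD, so g_THB/g_AUD = 22.339/22.619 = 0.9876210.
THB growth factor: 1 + 0.0745×2 = 1.149000.
That pins the AUD growth at 1.1634018.
r = (1.1634018 − 1)/2 = 0.081701 → 8.17%.

8.17%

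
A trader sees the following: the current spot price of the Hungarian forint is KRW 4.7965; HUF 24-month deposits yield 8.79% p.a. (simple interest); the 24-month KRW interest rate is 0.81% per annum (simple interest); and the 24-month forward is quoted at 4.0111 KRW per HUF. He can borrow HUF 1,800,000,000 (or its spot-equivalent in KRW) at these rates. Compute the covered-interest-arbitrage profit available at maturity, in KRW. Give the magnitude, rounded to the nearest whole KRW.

KRW 284,313,456

T = 2 years.
Keep in HUF, deliver into the forward: 1,800,000,000·1.175800·4.0111 = KRW 8,489,252,484.00.
Swap to KRW now, deposit: 1,800,000,000·4.7965·1.016200 = KRW 8,773,565,940.00.
The quoted forward undervalues HUF, so borrow HUF, convert to KRW at spot, deposit the KRW at 0.81%, and buy HUF forward at 4.0111 to cover the loan.
Profit = 8,773,565,940.00 − 8,489,252,484.00 = KRW 284,313,456.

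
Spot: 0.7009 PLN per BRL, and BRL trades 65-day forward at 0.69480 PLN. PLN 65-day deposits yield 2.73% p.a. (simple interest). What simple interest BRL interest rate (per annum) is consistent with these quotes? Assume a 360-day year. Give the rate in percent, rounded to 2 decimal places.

T = 65/360 years.
By CIP, F/S equals the PLN-to-BRL growth ratio: 0.6948/0.7009 = 0.9912969.
The PLN side grows by 1 + 0.0273×65/360 = 1.0049292.
So the BRL growth factor = 1.013752.
(1.013752 − 1)/T = 0.076165, i.e. 7.62%.

7.62%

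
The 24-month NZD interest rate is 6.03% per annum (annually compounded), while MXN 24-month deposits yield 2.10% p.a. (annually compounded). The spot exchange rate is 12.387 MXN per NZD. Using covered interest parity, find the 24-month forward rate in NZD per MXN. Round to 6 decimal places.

T = 2 years.
MXN growth factor: (1 + 0.0210)^2 = 1.042441.
NZD growth factor: (1 + 0.0603)^2 = 1.1242361.
So F = 12.387 × 1.042441 / 1.1242361 = 11.48577 (MXN/NZD).
Invert for NZD per MXN: 1 / 11.48577 = 0.087064.

0.087064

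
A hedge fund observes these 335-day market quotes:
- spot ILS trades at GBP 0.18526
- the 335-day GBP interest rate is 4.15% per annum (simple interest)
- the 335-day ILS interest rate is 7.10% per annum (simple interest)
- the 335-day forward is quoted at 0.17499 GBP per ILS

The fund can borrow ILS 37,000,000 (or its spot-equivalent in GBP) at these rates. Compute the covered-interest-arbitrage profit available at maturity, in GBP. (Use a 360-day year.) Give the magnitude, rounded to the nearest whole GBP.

GBP 216,927

T = 335/360 years.
Keep in ILS, deliver into the forward: 37,000,000·1.066069444·0.17499 = GBP 6,902,405.20.
Swap to GBP now, deposit: 37,000,000·0.18526·1.038618056 = GBP 7,119,332.10.
The quoted forward undervalues ILS, so borrow ILS, convert to GBP at spot, deposit the GBP at 4.15%, and buy ILS forward at 0.17499 to cover the loan.
Profit = 7,119,332.10 − 6,902,405.20 = GBP 216,927.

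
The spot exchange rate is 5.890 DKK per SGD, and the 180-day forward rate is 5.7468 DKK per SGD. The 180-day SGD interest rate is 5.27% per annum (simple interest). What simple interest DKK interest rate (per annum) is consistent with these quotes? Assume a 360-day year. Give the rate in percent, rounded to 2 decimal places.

T = 180/360 years.
CIP gives F = S · g_DKK/g_SGD, so g_DKK/g_SGD = 5.7468/5.89 = 0.9756876.
The SGD side grows by 1 + 0.0527×180/360 = 1.026350.
That pins the DKK growth at 1.001397.
(1.001397 − 1)/T = 0.002794, i.e. 0.28%.

0.28%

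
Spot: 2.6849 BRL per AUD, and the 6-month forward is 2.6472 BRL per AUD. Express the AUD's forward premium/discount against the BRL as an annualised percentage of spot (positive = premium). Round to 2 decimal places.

-2.81%

T = 6/12 years.
(F − S)/S = (2.6472 − 2.6849)/2.6849 = -0.0140415.
Annualise by dividing by T: -0.0140415 / (6/12) = -0.028083 → -2.81%.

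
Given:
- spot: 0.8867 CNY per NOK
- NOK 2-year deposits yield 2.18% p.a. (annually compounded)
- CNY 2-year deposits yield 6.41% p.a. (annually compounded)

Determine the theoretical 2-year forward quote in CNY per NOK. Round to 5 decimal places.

0.96163

T = 2 years.
CNY accumulates by (1 + 0.0641)^2 = 1.1323088.
NOK growth factor: (1 + 0.0218)^2 = 1.0440752.
Forward (CNY per NOK) = 0.8867 × 1.1323088 / 1.0440752 = 0.9616340.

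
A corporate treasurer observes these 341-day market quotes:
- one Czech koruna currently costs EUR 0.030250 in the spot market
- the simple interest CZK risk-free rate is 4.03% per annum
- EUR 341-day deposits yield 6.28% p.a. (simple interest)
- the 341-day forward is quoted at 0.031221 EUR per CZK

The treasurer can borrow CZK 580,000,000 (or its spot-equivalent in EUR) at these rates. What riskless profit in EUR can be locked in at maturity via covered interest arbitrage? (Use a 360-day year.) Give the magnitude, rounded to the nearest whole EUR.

T = 341/360 years.
Keep in CZK, deliver into the forward: 580,000,000·1.0381730556·0.031221 = EUR 18,799,424.56.
Swap to EUR now, deposit: 580,000,000·0.030250·1.0594855556 = EUR 18,588,674.07.
The quoted forward overvalues CZK, so borrow EUR, buy CZK at spot, deposit the CZK at 4.03%, and sell the proceeds forward at 0.031221.
Profit = 18,799,424.56 − 18,588,674.07 = EUR 210,750.

EUR 210,750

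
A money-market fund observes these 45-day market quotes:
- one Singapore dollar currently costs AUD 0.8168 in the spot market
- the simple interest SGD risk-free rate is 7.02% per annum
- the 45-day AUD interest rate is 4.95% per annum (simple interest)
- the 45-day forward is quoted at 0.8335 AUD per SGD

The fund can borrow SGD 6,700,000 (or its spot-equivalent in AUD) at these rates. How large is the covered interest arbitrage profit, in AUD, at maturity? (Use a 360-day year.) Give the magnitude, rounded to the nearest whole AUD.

T = 45/360 years.
Route A — deposit SGD, sell forward: 6,700,000 × 1.008775 × 0.8335 = AUD 5,633,453.55.
Route B — convert at spot, deposit AUD: 6,700,000 × 0.8168 × 1.0061875 = AUD 5,506,421.47.
The quoted forward overvalues SGD, so borrow AUD, buy SGD at spot, deposit the SGD at 7.02%, and sell the proceeds forward at 0.8335.
Arbitrage profit = |5,633,453.55 − 5,506,421.47| = AUD 127,032.

AUD 127,032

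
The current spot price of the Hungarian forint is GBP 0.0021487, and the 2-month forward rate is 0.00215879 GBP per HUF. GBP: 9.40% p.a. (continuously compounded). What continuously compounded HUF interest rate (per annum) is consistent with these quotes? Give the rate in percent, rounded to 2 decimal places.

6.59%

T = 2/12 years.
By CIP, F/S equals the GBP-to-HUF growth ratio: 0.00215879/0.0021487 = 1.0046959.
GBP growth factor: e^(0.0940×2/12) = 1.015790.
So the HUF growth factor = 1.0110422.
r = ln(1.0110422)/(2/12) = 0.065890 → 6.59%.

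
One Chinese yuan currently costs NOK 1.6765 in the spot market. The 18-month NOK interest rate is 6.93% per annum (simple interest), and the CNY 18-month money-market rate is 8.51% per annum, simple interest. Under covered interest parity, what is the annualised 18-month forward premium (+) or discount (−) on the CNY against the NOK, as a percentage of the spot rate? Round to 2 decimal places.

T = 18/12 years.
CIP forward (NOK per CNY) = 1.6765 × 1.103950/1.127650 = 1.6412647.
Annualised premium = (F − S)/S × (1/T) = (1.6412647 − 1.6765)/1.6765 ÷ (18/12) = -1.40%.

-1.40%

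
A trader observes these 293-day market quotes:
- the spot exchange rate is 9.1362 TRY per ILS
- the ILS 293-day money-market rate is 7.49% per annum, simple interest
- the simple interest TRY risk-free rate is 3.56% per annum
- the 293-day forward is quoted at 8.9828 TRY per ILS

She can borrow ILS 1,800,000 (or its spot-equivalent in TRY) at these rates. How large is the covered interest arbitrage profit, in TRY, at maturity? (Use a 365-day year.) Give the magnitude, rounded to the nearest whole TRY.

TRY 226,085

T = 293/365 years.
Invest the ILS and cover forward: 1,800,000 × 1.0601252055 × 8.9828 = TRY 17,141,206.85.
Convert at spot and invest in TRY: 1,800,000 × 9.1362 × 1.0285775342 = TRY 16,915,122.12.
The quoted forward overvalues ILS, so borrow TRY, buy ILS at spot, deposit the ILS at 7.49%, and sell the proceeds forward at 8.9828.
The gap between the two covered legs is TRY 226,085.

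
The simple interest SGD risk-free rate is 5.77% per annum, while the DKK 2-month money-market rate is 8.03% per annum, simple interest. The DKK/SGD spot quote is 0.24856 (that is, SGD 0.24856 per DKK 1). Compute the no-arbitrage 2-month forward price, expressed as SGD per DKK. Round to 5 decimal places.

0.24764

T = 2/12 years.
Growth of 1 SGD over T: 1 + 0.0577×2/12 = 1.0096167.
Growth of 1 DKK over T: 1 + 0.0803×2/12 = 1.0133833.
So F = 0.24856 × 1.0096167 / 1.0133833 = 0.2476361 (SGD/DKK).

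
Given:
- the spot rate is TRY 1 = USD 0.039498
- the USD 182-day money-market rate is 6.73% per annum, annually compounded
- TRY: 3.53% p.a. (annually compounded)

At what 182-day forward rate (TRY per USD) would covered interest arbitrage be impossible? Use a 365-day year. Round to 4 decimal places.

24.9363

T = 182/365 years.
USD accumulates by (1 + 0.0673)^(182/365) = 1.03300995.
TRY growth factor: (1 + 0.0353)^(182/365) = 1.01744858.
So F = 0.039498 × 1.03300995 / 1.01744858 = 0.040102102 (USD/TRY).
Quoted the other way: 1/0.040102102 = 24.9363 TRY per USD.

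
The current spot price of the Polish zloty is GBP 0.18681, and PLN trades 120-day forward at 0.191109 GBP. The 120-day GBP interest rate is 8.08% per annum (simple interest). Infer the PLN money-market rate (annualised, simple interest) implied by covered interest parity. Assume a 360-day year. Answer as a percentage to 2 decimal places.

T = 120/360 years.
By CIP, F/S equals the GBP-to-PLN growth ratio: 0.191109/0.18681 = 1.0230127.
The GBP side grows by 1 + 0.0808×120/360 = 1.0269333.
So the PLN growth factor = 1.0038324.
(1.0038324 − 1)/T = 0.011497, i.e. 1.15%.

1.15%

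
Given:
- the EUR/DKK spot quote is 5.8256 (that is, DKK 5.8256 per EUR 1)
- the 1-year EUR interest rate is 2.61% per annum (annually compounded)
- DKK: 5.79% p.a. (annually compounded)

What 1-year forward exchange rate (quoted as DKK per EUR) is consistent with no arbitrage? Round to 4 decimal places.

T = 1 year.
Growth of 1 DKK over T: (1 + 0.0579)^1 = 1.057900.
Growth of 1 EUR over T: (1 + 0.0261)^1 = 1.026100.
So F = 5.8256 × 1.057900 / 1.026100 = 6.006142 (DKK/EUR).

6.0061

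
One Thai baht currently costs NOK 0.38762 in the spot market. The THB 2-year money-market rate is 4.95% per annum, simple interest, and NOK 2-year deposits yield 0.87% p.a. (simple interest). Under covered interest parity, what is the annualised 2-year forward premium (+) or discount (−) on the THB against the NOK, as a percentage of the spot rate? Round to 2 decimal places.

T = 2 years.
CIP forward (NOK per THB) = 0.38762 × 1.017400/1.099000 = 0.35883948.
(F − S)/S ÷ T = (0.35883948 − 0.38762)/0.38762/2 = -0.037125 → -3.71%.

-3.71%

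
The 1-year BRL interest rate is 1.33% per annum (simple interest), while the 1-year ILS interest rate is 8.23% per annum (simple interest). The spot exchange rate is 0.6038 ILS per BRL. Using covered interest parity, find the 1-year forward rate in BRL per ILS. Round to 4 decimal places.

T = 1 year.
ILS growth factor: 1 + 0.0823×1 = 1.082300.
Growth of 1 BRL over T: 1 + 0.0133×1 = 1.013300.
So F = 0.6038 × 1.082300 / 1.013300 = 0.6449154 (ILS/BRL).
Quoted the other way: 1/0.6449154 = 1.5506 BRL per ILS.

1.5506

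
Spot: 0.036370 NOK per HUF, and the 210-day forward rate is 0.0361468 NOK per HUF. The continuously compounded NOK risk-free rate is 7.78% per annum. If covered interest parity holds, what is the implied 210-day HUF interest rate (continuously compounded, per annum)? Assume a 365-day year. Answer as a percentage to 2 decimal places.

T = 210/365 years.
By CIP, F/S equals the NOK-to-HUF growth ratio: 0.0361468/0.03637 = 0.9938631.
The NOK side grows by e^(0.0778×210/365) = 1.0457786.
Hence g_HUF = 1.0522361.
Take logs: ln 1.0522361 / (210/365) = 0.088499, so 8.85%.

8.85%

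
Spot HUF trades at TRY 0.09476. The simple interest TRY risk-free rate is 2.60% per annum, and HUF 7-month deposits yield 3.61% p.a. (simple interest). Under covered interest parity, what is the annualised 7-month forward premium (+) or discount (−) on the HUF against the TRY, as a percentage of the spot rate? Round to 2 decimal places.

-0.99%

T = 7/12 years.
F = S · g_TRY/g_HUF = 0.09476 × 1.0151667/1.0210583 = 0.09421323.
(F − S)/S ÷ T = (0.09421323 − 0.09476)/0.09476/(7/12) = -0.009892 → -0.99%.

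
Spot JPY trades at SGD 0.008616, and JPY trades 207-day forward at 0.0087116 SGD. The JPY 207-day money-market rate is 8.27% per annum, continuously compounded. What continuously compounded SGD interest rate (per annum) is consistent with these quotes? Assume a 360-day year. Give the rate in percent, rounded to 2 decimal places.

T = 207/360 years.
F/S = 0.0087116/0.008616 = 1.0110956 = (growth of SGD) / (growth of JPY).
The JPY side grows by e^(0.0827×207/360) = 1.0487013.
That pins the SGD growth at 1.0603373.
Take logs: ln 1.0603373 / (207/360) = 0.101891, so 10.19%.

10.19%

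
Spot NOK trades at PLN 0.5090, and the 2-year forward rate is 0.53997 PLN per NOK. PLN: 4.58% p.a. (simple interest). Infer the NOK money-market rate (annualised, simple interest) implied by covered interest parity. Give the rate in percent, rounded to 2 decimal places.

1.45%

T = 2 years.
CIP gives F = S · g_PLN/g_NOK, so g_PLN/g_NOK = 0.53997/0.509 = 1.0608448.
PLN growth factor: 1 + 0.0458×2 = 1.091600.
So the NOK growth factor = 1.0289912.
(1.0289912 − 1)/T = 0.014496, i.e. 1.45%.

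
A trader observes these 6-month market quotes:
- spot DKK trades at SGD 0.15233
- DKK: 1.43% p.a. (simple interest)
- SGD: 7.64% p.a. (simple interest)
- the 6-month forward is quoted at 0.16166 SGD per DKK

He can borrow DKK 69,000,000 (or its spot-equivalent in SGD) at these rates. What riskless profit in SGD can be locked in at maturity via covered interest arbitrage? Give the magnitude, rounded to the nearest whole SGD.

SGD 322,014

T = 6/12 years.
Invest the DKK and cover forward: 69,000,000 × 1.007150 × 0.16166 = SGD 11,234,294.96.
Convert at spot and invest in SGD: 69,000,000 × 0.15233 × 1.038200 = SGD 10,912,281.41.
The quoted forward overvalues DKK, so borrow SGD, buy DKK at spot, deposit the DKK at 1.43%, and sell the proceeds forward at 0.16166.
The gap between the two covered legs is SGD 322,014.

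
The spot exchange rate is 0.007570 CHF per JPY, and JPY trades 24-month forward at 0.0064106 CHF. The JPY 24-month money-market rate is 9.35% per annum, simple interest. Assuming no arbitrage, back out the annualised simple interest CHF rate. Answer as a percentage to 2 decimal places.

0.26%

T = 2 years.
CIP gives F = S · g_CHF/g_JPY, so g_CHF/g_JPY = 0.0064106/0.00757 = 0.8468428.
JPY growth factor: 1 + 0.0935×2 = 1.187000.
That pins the CHF growth at 1.0052024.
(1.0052024 − 1)/T = 0.002601, i.e. 0.26%.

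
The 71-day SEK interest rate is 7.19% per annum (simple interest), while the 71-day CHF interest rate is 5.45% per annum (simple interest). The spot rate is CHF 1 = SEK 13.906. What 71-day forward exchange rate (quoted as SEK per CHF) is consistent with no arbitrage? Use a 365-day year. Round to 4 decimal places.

T = 71/365 years.
SEK accumulates by 1 + 0.0719×71/365 = 1.01398603.
CHF accumulates by 1 + 0.0545×71/365 = 1.01060137.
CIP: F = S · (grow SEK)/(grow CHF) = 13.906 × 1.01398603/1.01060137 = 13.952573 SEK per CHF.

13.9526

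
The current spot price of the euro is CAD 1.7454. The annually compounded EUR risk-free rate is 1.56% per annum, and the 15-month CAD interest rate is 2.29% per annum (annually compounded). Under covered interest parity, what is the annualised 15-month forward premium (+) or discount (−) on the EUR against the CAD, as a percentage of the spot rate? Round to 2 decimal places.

T = 15/12 years.
No-arbitrage forward: 1.7454 × 1.0287065 / 1.0195379 = 1.7610962 CAD/EUR.
Annualised premium = (F − S)/S × (1/T) = (1.7610962 − 1.7454)/1.7454 ÷ (15/12) = 0.72%.

+0.72%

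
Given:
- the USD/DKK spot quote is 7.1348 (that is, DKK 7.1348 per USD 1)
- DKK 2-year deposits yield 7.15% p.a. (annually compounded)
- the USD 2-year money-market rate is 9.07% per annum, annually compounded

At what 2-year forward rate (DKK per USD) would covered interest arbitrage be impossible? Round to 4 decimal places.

6.8858

T = 2 years.
Growth of 1 DKK over T: (1 + 0.0715)^2 = 1.1481122.
Growth of 1 USD over T: (1 + 0.0907)^2 = 1.1896265.
CIP: F = S · (grow DKK)/(grow USD) = 7.1348 × 1.1481122/1.1896265 = 6.885817 DKK per USD.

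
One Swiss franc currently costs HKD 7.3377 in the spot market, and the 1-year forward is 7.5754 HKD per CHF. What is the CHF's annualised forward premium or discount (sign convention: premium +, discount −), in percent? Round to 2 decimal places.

+3.24%

T = 1 year.
Period premium: (7.5754 − 7.3377)/7.3377 = 0.0323943.
Annualise by dividing by T: 0.0323943 / 1 = 0.032394 → 3.24%.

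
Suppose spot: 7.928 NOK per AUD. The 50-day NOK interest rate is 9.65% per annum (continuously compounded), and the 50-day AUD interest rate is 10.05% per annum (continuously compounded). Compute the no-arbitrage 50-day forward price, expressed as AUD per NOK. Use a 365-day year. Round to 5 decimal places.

T = 50/365 years.
NOK accumulates by e^(0.0965×50/365) = 1.0133069.
AUD accumulates by e^(0.1005×50/365) = 1.0138623.
So F = 7.928 × 1.0133069 / 1.0138623 = 7.923657 (NOK/AUD).
Quoted the other way: 1/7.923657 = 0.12620 AUD per NOK.

0.12620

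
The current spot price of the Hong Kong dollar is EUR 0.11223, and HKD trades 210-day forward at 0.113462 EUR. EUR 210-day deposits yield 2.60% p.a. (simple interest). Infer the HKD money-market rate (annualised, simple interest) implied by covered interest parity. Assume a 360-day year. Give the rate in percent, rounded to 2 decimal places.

0.71%

T = 210/360 years.
By CIP, F/S equals the EUR-to-HKD growth ratio: 0.113462/0.11223 = 1.0109775.
EUR growth factor: 1 + 0.0260×210/360 = 1.0151667.
So the HKD growth factor = 1.0041437.
r = (1.0041437 − 1)/(210/360) = 0.007103 → 0.71%.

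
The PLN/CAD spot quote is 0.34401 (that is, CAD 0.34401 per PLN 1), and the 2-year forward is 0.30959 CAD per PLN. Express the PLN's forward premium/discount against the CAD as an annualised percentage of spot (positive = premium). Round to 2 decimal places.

T = 2 years.
Period premium: (0.30959 − 0.34401)/0.34401 = -0.1000552.
Annualise by dividing by T: -0.1000552 / 2 = -0.050028 → -5.00%.

-5.00%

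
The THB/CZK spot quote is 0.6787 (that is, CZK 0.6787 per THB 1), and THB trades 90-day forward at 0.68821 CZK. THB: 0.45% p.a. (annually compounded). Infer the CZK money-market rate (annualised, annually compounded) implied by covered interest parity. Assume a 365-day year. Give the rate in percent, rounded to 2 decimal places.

6.28%

T = 90/365 years.
CIP gives F = S · g_CZK/g_THB, so g_CZK/g_THB = 0.68821/0.6787 = 1.0140121.
THB growth factor: (1 + 0.0045)^(90/365) = 1.0011077.
That pins the CZK growth at 1.0151353.
Annualise: 1.0151353^(365/90) − 1 = 0.062816 = 6.28%.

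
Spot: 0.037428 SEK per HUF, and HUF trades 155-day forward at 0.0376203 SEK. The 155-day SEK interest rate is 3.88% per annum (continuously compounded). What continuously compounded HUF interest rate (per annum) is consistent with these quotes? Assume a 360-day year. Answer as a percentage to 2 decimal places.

T = 155/360 years.
CIP gives F = S · g_SEK/g_HUF, so g_SEK/g_HUF = 0.0376203/0.037428 = 1.0051379.
SEK growth factor: e^(0.0388×155/360) = 1.0168459.
So the HUF growth factor = 1.0116482.
r = ln(1.0116482)/(155/360) = 0.026898 → 2.69%.

2.69%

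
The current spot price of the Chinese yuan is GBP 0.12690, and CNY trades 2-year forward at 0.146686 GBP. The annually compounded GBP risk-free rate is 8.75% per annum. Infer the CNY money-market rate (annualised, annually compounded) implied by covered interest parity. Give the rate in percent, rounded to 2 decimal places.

1.15%

T = 2 years.
By CIP, F/S equals the GBP-to-CNY growth ratio: 0.146686/0.1269 = 1.1559180.
GBP growth factor: (1 + 0.0875)^2 = 1.1826562.
Hence g_CNY = 1.0231316.
Annualise: 1.0231316^(1/2) − 1 = 0.011500 = 1.15%.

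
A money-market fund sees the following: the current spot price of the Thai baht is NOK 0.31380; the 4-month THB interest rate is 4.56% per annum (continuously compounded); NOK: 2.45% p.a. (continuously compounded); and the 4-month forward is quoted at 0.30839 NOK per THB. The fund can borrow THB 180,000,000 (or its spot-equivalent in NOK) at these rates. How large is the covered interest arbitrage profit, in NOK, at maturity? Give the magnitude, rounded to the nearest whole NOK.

T = 4/12 years.
Keep in THB, deliver into the forward: 180,000,000·1.0153161075·0.30839 = NOK 56,360,400.19.
Swap to NOK now, deposit: 180,000,000·0.31380·1.0082001049 = NOK 56,947,174.73.
The quoted forward undervalues THB, so borrow THB, convert to NOK at spot, deposit the NOK at 2.45%, and buy THB forward at 0.30839 to cover the loan.
The gap between the two covered legs is NOK 586,775.

NOK 586,775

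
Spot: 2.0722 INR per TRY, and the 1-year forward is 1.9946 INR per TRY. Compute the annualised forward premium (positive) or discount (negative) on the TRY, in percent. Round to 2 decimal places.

T = 1 year.
Period premium: (1.9946 − 2.0722)/2.0722 = -0.0374481.
Annualise by dividing by T: -0.0374481 / 1 = -0.037448 → -3.74%.

-3.74%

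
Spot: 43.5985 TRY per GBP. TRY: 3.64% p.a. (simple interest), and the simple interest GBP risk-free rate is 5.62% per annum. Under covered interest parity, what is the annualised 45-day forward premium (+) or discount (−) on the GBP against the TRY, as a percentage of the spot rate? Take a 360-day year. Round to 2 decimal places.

T = 45/360 years.
No-arbitrage forward: 43.5985 × 1.004550 / 1.007025 = 43.4913465 TRY/GBP.
(F − S)/S ÷ T = (43.4913465 − 43.5985)/43.5985/(45/360) = -0.019662 → -1.97%.

-1.97%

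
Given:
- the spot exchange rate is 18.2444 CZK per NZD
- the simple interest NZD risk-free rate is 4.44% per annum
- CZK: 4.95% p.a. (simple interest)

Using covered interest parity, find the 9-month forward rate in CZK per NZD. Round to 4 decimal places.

18.3119

T = 9/12 years.
CZK accumulates by 1 + 0.0495×9/12 = 1.037125.
Growth of 1 NZD over T: 1 + 0.0444×9/12 = 1.033300.
CIP: F = S · (grow CZK)/(grow NZD) = 18.2444 × 1.037125/1.033300 = 18.311936 CZK per NZD.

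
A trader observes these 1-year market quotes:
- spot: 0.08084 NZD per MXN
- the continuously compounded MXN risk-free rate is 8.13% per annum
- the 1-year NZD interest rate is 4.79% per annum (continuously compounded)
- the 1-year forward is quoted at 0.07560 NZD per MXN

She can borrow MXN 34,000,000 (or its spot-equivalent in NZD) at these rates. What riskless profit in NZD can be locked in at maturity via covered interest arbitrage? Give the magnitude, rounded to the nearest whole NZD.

T = 1 year.
Keep in MXN, deliver into the forward: 34,000,000·1.084696257·0.07560 = NZD 2,788,103.26.
Swap to NZD now, deposit: 34,000,000·0.08084·1.049065744 = NZD 2,883,420.14.
The quoted forward undervalues MXN, so borrow MXN, convert to NZD at spot, deposit the NZD at 4.79%, and buy MXN forward at 0.07560 to cover the loan.
Profit = 2,883,420.14 − 2,788,103.26 = NZD 95,317.

NZD 95,317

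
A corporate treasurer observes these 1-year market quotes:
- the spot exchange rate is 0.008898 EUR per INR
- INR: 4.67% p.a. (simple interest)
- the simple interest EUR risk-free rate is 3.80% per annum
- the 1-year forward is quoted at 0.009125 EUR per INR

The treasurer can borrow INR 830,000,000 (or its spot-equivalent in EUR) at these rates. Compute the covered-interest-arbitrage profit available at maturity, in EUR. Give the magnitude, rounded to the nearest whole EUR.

EUR 261,461

T = 1 year.
Keep in INR, deliver into the forward: 830,000,000·1.046700·0.009125 = EUR 7,927,444.13.
Swap to EUR now, deposit: 830,000,000·0.008898·1.038000 = EUR 7,665,982.92.
The quoted forward overvalues INR, so borrow EUR, buy INR at spot, deposit the INR at 4.67%, and sell the proceeds forward at 0.009125.
Profit = 7,927,444.13 − 7,665,982.92 = EUR 261,461.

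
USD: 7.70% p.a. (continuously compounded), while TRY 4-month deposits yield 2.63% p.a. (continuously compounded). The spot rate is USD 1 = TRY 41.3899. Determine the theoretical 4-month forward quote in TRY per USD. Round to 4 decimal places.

40.6963

T = 4/12 years.
Growth of 1 TRY over T: e^(0.0263×4/12) = 1.00880521.
USD accumulates by e^(0.0770×4/12) = 1.02599889.
Forward (TRY per USD) = 41.3899 × 1.00880521 / 1.02599889 = 40.696288.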